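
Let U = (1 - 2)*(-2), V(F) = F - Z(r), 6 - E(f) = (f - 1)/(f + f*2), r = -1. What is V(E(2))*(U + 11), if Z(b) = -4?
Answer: 767/6 ≈ 127.83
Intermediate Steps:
E(f) = 6 - (-1 + f)/(3*f) (E(f) = 6 - (f - 1)/(f + f*2) = 6 - (-1 + f)/(f + 2*f) = 6 - (-1 + f)/(3*f))
V(F) = 4 + F (V(F) = F - 1*(-4) = F + 4 = 4 + F)
U = 2 (U = -1*(-2) = 2)
V(E(2))*(U + 11) = (4 + (1/3)*(1 + 17*2)/2)*(2 + 11) = (4 + (1/3)*(1/2)*(1 + 34))*13 = (4 + (1/3)*(1/2)*35)*13 = (4 + 35/6)*13 = (59/6)*13 = 767/6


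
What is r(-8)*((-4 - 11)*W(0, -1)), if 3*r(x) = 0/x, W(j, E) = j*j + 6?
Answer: 0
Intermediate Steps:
W(j, E) = 6 + j**2 (W(j, E) = j**2 + 6 = 6 + j**2)
r(x) = 0 (r(x) = (0/x)/3 = (1/3)*0 = 0)
r(-8)*((-4 - 11)*W(0, -1)) = 0*((-4 - 11)*(6 + 0**2)) = 0*(-15*(6 + 0)) = 0*(-15*6) = 0*(-90) = 0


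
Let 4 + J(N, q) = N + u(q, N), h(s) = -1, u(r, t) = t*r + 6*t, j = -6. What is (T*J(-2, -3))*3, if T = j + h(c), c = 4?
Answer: 252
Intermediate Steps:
u(r, t) = 6*t + r*t (u(r, t) = r*t + 6*t = 6*t + r*t)
J(N, q) = -4 + N + N*(6 + q) (J(N, q) = -4 + (N + N*(6 + q)) = -4 + N + N*(6 + q))
T = -7 (T = -6 - 1 = -7)
(T*J(-2, -3))*3 = -7*(-4 - 2 - 2*(6 - 3))*3 = -7*(-4 - 2 - 2*3)*3 = -7*(-4 - 2 - 6)*3 = -7*(-12)*3 = 84*3 = 252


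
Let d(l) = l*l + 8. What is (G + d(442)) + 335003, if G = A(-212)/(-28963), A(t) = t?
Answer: 15361251337/28963 ≈ 5.3038e+5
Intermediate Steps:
G = 212/28963 (G = -212/(-28963) = -212*(-1/28963) = 212/28963 ≈ 0.0073197)
d(l) = 8 + l² (d(l) = l² + 8 = 8 + l²)
(G + d(442)) + 335003 = (212/28963 + (8 + 442²)) + 335003 = (212/28963 + (8 + 195364)) + 335003 = (212/28963 + 195372) + 335003 = 5658559448/28963 + 335003 = 15361251337/28963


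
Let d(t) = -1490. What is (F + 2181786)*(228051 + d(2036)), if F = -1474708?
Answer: 160196298758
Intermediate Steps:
(F + 2181786)*(228051 + d(2036)) = (-1474708 + 2181786)*(228051 - 1490) = 707078*226561 = 160196298758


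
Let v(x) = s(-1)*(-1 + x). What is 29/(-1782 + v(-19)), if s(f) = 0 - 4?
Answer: -29/1702 ≈ -0.017039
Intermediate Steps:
s(f) = -4
v(x) = 4 - 4*x (v(x) = -4*(-1 + x) = 4 - 4*x)
29/(-1782 + v(-19)) = 29/(-1782 + (4 - 4*(-19))) = 29/(-1782 + (4 + 76)) = 29/(-1782 + 80) = 29/(-1702) = 29*(-1/1702) = -29/1702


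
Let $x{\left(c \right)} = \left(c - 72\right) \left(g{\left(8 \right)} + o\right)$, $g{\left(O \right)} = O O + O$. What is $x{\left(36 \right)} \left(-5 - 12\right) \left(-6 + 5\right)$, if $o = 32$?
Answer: $-63648$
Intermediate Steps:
$g{\left(O \right)} = O + O^{2}$ ($g{\left(O \right)} = O^{2} + O = O + O^{2}$)
$x{\left(c \right)} = -7488 + 104 c$ ($x{\left(c \right)} = \left(c - 72\right) \left(8 \left(1 + 8\right) + 32\right) = \left(-72 + c\right) \left(8 \cdot 9 + 32\right) = \left(-72 + c\right) \left(72 + 32\right) = \left(-72 + c\right) 104 = -7488 + 104 c$)
$x{\left(36 \right)} \left(-5 - 12\right) \left(-6 + 5\right) = \left(-7488 + 104 \cdot 36\right) \left(-5 - 12\right) \left(-6 + 5\right) = \left(-7488 + 3744\right) \left(\left(-17\right) \left(-1\right)\right) = \left(-3744\right) 17 = -63648$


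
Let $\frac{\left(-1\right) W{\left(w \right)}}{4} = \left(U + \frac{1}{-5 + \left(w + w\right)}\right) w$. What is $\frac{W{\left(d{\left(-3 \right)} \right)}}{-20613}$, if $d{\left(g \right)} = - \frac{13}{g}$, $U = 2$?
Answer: $\frac{1300}{680229} \approx 0.0019111$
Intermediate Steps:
$W{\left(w \right)} = - 4 w \left(2 + \frac{1}{-5 + 2 w}\right)$ ($W{\left(w \right)} = - 4 \left(2 + \frac{1}{-5 + \left(w + w\right)}\right) w = - 4 \left(2 + \frac{1}{-5 + 2 w}\right) w = - 4 w \left(2 + \frac{1}{-5 + 2 w}\right)$)
$\frac{W{\left(d{\left(-3 \right)} \right)}}{-20613} = \frac{4 \left(- \frac{13}{-3}\right) \frac{1}{-5 + 2 \left(- \frac{13}{-3}\right)} \left(9 - 4 \left(- \frac{13}{-3}\right)\right)}{-20613} = \frac{4 \left(\left(-13\right) \left(- \frac{1}{3}\right)\right) \left(9 - 4 \left(\left(-13\right) \left(- \frac{1}{3}\right)\right)\right)}{-5 + 2 \left(\left(-13\right) \left(- \frac{1}{3}\right)\right)} \left(- \frac{1}{20613}\right) = 4 \cdot \frac{13}{3} \frac{1}{-5 + 2 \cdot \frac{13}{3}} \left(9 - \frac{52}{3}\right) \left(- \frac{1}{20613}\right) = 4 \cdot \frac{13}{3} \frac{1}{-5 + \frac{26}{3}} \left(9 - \frac{52}{3}\right) \left(- \frac{1}{20613}\right) = 4 \cdot \frac{13}{3} \frac{1}{\frac{11}{3}} \left(- \frac{25}{3}\right) \left(- \frac{1}{20613}\right) = 4 \cdot \frac{13}{3} \cdot \frac{3}{11} \left(- \frac{25}{3}\right) \left(- \frac{1}{20613}\right) = \left(- \frac{1300}{33}\right) \left(- \frac{1}{20613}\right) = \frac{1300}{680229}$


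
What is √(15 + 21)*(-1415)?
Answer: -8490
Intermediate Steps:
√(15 + 21)*(-1415) = √36*(-1415) = 6*(-1415) = -8490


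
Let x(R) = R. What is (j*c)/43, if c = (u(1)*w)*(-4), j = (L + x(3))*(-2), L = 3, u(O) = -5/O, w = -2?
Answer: 480/43 ≈ 11.163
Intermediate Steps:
j = -12 (j = (3 + 3)*(-2) = 6*(-2) = -12)
c = -40 (c = (-5/1*(-2))*(-4) = (-5*1*(-2))*(-4) = -5*(-2)*(-4) = 10*(-4) = -40)
(j*c)/43 = -12*(-40)/43 = 480*(1/43) = 480/43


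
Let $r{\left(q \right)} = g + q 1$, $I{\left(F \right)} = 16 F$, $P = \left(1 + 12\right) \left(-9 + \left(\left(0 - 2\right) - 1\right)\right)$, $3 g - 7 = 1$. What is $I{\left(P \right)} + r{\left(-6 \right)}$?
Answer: $- \frac{7498}{3} \approx -2499.3$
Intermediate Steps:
$g = \frac{8}{3}$ ($g = \frac{7}{3} + \frac{1}{3} \cdot 1 = \frac{7}{3} + \frac{1}{3} = \frac{8}{3} \approx 2.6667$)
$P = -156$ ($P = 13 \left(-9 - 3\right) = 13 \left(-12\right) = -156$)
$r{\left(q \right)} = \frac{8}{3} + q$ ($r{\left(q \right)} = \frac{8}{3} + q 1 = \frac{8}{3} + q$)
$I{\left(P \right)} + r{\left(-6 \right)} = 16 \left(-156\right) + \left(\frac{8}{3} - 6\right) = -2496 - \frac{10}{3} = - \frac{7498}{3}$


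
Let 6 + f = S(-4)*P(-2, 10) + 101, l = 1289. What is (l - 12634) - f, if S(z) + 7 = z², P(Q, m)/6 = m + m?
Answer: -12520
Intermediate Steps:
P(Q, m) = 12*m (P(Q, m) = 6*(m + m) = 6*(2*m) = 12*m)
S(z) = -7 + z²
f = 1175 (f = -6 + ((-7 + (-4)²)*(12*10) + 101) = -6 + ((-7 + 16)*120 + 101) = -6 + (9*120 + 101) = -6 + (1080 + 101) = -6 + 1181 = 1175)
(l - 12634) - f = (1289 - 12634) - 1*1175 = -11345 - 1175 = -12520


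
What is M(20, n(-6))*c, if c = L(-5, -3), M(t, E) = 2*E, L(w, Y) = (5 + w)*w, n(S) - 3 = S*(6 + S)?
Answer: 0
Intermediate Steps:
n(S) = 3 + S*(6 + S)
L(w, Y) = w*(5 + w)
c = 0 (c = -5*(5 - 5) = -5*0 = 0)
M(20, n(-6))*c = (2*(3 + (-6)² + 6*(-6)))*0 = (2*(3 + 36 - 36))*0 = (2*3)*0 = 6*0 = 0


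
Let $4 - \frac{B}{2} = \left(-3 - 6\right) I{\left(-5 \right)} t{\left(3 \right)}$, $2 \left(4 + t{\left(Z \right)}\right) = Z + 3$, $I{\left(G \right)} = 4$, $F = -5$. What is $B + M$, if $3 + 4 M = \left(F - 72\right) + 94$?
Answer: $- \frac{121}{2} \approx -60.5$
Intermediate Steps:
$t{\left(Z \right)} = - \frac{5}{2} + \frac{Z}{2}$ ($t{\left(Z \right)} = -4 + \frac{Z + 3}{2} = -4 + \frac{3 + Z}{2} = -4 + \left(\frac{3}{2} + \frac{Z}{2}\right) = - \frac{5}{2} + \frac{Z}{2}$)
$B = -64$ ($B = 8 - 2 \left(-3 - 6\right) 4 \left(- \frac{5}{2} + \frac{1}{2} \cdot 3\right) = 8 - 2 \left(-3 - 6\right) 4 \left(- \frac{5}{2} + \frac{3}{2}\right) = 8 - 2 \left(-9\right) 4 \left(-1\right) = 8 - 2 \left(\left(-36\right) \left(-1\right)\right) = 8 - 72 = -64$)
$M = \frac{7}{2}$ ($M = - \frac{3}{4} + \frac{\left(-5 - 72\right) + 94}{4} = - \frac{3}{4} + \frac{-77 + 94}{4} = - \frac{3}{4} + \frac{1}{4} \cdot 17 = - \frac{3}{4} + \frac{17}{4} = \frac{7}{2} \approx 3.5$)
$B + M = -64 + \frac{7}{2} = - \frac{121}{2}$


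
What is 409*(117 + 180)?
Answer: 121473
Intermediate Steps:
409*(117 + 180) = 409*297 = 121473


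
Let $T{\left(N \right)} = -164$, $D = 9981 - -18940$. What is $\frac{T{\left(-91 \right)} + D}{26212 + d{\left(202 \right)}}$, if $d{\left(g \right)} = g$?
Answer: $\frac{28757}{26414} \approx 1.0887$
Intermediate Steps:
$D = 28921$ ($D = 9981 + 18940 = 28921$)
$\frac{T{\left(-91 \right)} + D}{26212 + d{\left(202 \right)}} = \frac{-164 + 28921}{26212 + 202} = \frac{28757}{26414}$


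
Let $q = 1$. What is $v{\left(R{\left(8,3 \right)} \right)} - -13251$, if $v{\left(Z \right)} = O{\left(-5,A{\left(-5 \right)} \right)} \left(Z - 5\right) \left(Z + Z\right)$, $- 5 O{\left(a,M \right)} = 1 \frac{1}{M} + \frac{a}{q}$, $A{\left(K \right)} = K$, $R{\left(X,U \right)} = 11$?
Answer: $\frac{334707}{25} \approx 13388.0$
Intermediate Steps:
$O{\left(a,M \right)} = - \frac{a}{5} - \frac{1}{5 M}$ ($O{\left(a,M \right)} = - \frac{1 \frac{1}{M} + \frac{a}{1}}{5} = - \frac{\frac{1}{M} + a 1}{5} = - \frac{\frac{1}{M} + a}{5} = - \frac{a + \frac{1}{M}}{5} = - \frac{a}{5} - \frac{1}{5 M}$)
$v{\left(Z \right)} = \frac{52 Z \left(-5 + Z\right)}{25}$ ($v{\left(Z \right)} = \frac{-1 - \left(-5\right) \left(-5\right)}{5 \left(-5\right)} \left(Z - 5\right) \left(Z + Z\right) = \frac{1}{5} \left(- \frac{1}{5}\right) \left(-1 - 25\right) \left(-5 + Z\right) 2 Z = \frac{1}{5} \left(- \frac{1}{5}\right) \left(-26\right) 2 Z \left(-5 + Z\right) = \frac{26 \cdot 2 Z \left(-5 + Z\right)}{25} = \frac{52 Z \left(-5 + Z\right)}{25}$)
$v{\left(R{\left(8,3 \right)} \right)} - -13251 = \frac{52}{25} \cdot 11 \left(-5 + 11\right) - -13251 = \frac{52}{25} \cdot 11 \cdot 6 + 13251 = \frac{3432}{25} + 13251 = \frac{334707}{25}$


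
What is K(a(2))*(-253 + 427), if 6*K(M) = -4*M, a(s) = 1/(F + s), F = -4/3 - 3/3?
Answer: 348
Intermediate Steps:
F = -7/3 (F = -4*1/3 - 3*1/3 = -4/3 - 1 = -7/3 ≈ -2.3333)
a(s) = 1/(-7/3 + s)
K(M) = -2*M/3 (K(M) = (-4*M)/6 = -2*M/3)
K(a(2))*(-253 + 427) = (-2/(-7 + 3*2))*(-253 + 427) = -2/(-7 + 6)*174 = -2/(-1)*174 = -2*(-1)*174 = -2/3*(-3)*174 = 2*174 = 348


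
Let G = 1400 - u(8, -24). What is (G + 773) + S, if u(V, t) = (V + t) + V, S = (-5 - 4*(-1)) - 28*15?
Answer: 1760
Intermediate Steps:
S = -421 (S = (-5 + 4) - 420 = -1 - 420 = -421)
u(V, t) = t + 2*V
G = 1408 (G = 1400 - (-24 + 2*8) = 1400 - (-24 + 16) = 1400 - 1*(-8) = 1400 + 8 = 1408)
(G + 773) + S = (1408 + 773) - 421 = 2181 - 421 = 1760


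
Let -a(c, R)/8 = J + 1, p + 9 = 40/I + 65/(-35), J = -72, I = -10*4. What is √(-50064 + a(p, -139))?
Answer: 2*I*√12374 ≈ 222.48*I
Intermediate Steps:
I = -40
p = -83/7 (p = -9 + (40/(-40) + 65/(-35)) = -9 + (40*(-1/40) + 65*(-1/35)) = -9 + (-1 - 13/7) = -9 - 20/7 = -83/7 ≈ -11.857)
a(c, R) = 568 (a(c, R) = -8*(-72 + 1) = -8*(-71) = 568)
√(-50064 + a(p, -139)) = √(-50064 + 568) = √(-49496) = 2*I*√12374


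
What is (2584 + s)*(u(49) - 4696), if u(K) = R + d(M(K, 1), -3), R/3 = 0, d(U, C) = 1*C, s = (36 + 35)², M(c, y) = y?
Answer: -35829875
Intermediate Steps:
s = 5041 (s = 71² = 5041)
d(U, C) = C
R = 0 (R = 3*0 = 0)
u(K) = -3 (u(K) = 0 - 3 = -3)
(2584 + s)*(u(49) - 4696) = (2584 + 5041)*(-3 - 4696) = 7625*(-4699) = -35829875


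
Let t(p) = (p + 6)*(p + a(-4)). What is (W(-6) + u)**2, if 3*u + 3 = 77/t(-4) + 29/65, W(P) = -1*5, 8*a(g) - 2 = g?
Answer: 864771649/10989225 ≈ 78.693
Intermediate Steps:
a(g) = 1/4 + g/8
W(P) = -5
t(p) = (6 + p)*(-1/4 + p) (t(p) = (p + 6)*(p + (1/4 + (1/8)*(-4))) = (6 + p)*(p + (1/4 - 1/2)) = (6 + p)*(p - 1/4) = (6 + p)*(-1/4 + p))
u = -12832/3315 (u = -1 + (77/(-3/2 + (-4)**2 + (23/4)*(-4)) + 29/65)/3 = -1 + (77/(-3/2 + 16 - 23) + 29*(1/65))/3 = -1 + (77/(-17/2) + 29/65)/3 = -1 + (77*(-2/17) + 29/65)/3 = -1 + (-154/17 + 29/65)/3 = -1 + (1/3)*(-9517/1105) = -1 - 9517/3315 = -12832/3315 ≈ -3.8709)
(W(-6) + u)**2 = (-5 - 12832/3315)**2 = (-29407/3315)**2 = 864771649/10989225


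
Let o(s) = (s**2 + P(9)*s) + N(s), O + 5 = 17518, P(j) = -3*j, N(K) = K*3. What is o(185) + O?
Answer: 47298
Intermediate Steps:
N(K) = 3*K
O = 17513 (O = -5 + 17518 = 17513)
o(s) = s**2 - 24*s (o(s) = (s**2 + (-3*9)*s) + 3*s = (s**2 - 27*s) + 3*s = s**2 - 24*s)
o(185) + O = 185*(-24 + 185) + 17513 = 185*161 + 17513 = 29785 + 17513 = 47298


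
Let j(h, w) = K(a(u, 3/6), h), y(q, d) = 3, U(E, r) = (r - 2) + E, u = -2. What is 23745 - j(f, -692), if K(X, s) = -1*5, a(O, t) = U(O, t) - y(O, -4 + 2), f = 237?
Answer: 23750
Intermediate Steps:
U(E, r) = -2 + E + r (U(E, r) = (-2 + r) + E = -2 + E + r)
a(O, t) = -5 + O + t (a(O, t) = (-2 + O + t) - 1*3 = (-2 + O + t) - 3 = -5 + O + t)
K(X, s) = -5
j(h, w) = -5
23745 - j(f, -692) = 23745 - 1*(-5) = 23745 + 5 = 23750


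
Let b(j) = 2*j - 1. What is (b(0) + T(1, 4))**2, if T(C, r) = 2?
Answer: 1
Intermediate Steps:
b(j) = -1 + 2*j
(b(0) + T(1, 4))**2 = ((-1 + 2*0) + 2)**2 = ((-1 + 0) + 2)**2 = (-1 + 2)**2 = 1**2 = 1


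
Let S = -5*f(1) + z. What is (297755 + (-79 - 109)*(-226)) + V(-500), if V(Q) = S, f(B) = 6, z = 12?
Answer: 340225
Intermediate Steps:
S = -18 (S = -5*6 + 12 = -30 + 12 = -18)
V(Q) = -18
(297755 + (-79 - 109)*(-226)) + V(-500) = (297755 + (-79 - 109)*(-226)) - 18 = (297755 - 188*(-226)) - 18 = (297755 + 42488) - 18 = 340243 - 18 = 340225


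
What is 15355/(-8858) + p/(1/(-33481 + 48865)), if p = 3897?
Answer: 531049911029/8858 ≈ 5.9951e+7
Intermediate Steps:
15355/(-8858) + p/(1/(-33481 + 48865)) = 15355/(-8858) + 3897/(1/(-33481 + 48865)) = 15355*(-1/8858) + 3897/(1/15384) = -15355/8858 + 3897/(1/15384) = -15355/8858 + 3897*15384 = -15355/8858 + 59951448 = 531049911029/8858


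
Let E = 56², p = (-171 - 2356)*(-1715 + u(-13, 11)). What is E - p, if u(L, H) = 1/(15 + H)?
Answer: -112594867/26 ≈ -4.3306e+6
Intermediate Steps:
p = 112676403/26 (p = (-171 - 2356)*(-1715 + 1/(15 + 11)) = -2527*(-1715 + 1/26) = -2527*(-44589/26) = 112676403/26 ≈ 4.3337e+6)
E = 3136
E - p = 3136 - 1*112676403/26 = 3136 - 112676403/26 = -112594867/26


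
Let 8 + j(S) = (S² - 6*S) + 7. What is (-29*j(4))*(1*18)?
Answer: 4698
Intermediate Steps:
j(S) = -1 + S² - 6*S (j(S) = -8 + ((S² - 6*S) + 7) = -8 + (7 + S² - 6*S) = -1 + S² - 6*S)
(-29*j(4))*(1*18) = (-29*(-1 + 4² - 6*4))*(1*18) = -29*(-1 + 16 - 24)*18 = -29*(-9)*18 = 261*18 = 4698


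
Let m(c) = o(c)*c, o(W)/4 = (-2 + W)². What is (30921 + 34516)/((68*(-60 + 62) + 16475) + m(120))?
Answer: 65437/6700131 ≈ 0.0097665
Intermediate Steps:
o(W) = 4*(-2 + W)²
m(c) = 4*c*(-2 + c)² (m(c) = (4*(-2 + c)²)*c = 4*c*(-2 + c)²)
(30921 + 34516)/((68*(-60 + 62) + 16475) + m(120)) = (30921 + 34516)/((68*(-60 + 62) + 16475) + 4*120*(-2 + 120)²) = 65437/((68*2 + 16475) + 4*120*118²) = 65437/((136 + 16475) + 4*120*13924) = 65437/(16611 + 6683520) = 65437/6700131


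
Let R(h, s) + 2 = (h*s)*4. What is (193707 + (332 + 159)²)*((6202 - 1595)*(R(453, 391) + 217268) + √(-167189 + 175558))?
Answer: 1854356518083528 + 434788*√8369 ≈ 1.8544e+15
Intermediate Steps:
R(h, s) = -2 + 4*h*s (R(h, s) = -2 + (h*s)*4 = -2 + 4*h*s)
(193707 + (332 + 159)²)*((6202 - 1595)*(R(453, 391) + 217268) + √(-167189 + 175558)) = (193707 + (332 + 159)²)*((6202 - 1595)*((-2 + 4*453*391) + 217268) + √(-167189 + 175558)) = (193707 + 491²)*(4607*((-2 + 708492) + 217268) + √8369) = (193707 + 241081)*(4607*(708490 + 217268) + √8369) = 434788*(4607*925758 + √8369) = 434788*(4264967106 + √8369) = 1854356518083528 + 434788*√8369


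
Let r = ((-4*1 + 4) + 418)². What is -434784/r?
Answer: -108696/43681 ≈ -2.4884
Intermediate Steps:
r = 174724 (r = ((-4 + 4) + 418)² = (0 + 418)² = 418² = 174724)
-434784/r = -434784/174724 = -434784*1/174724 = -108696/43681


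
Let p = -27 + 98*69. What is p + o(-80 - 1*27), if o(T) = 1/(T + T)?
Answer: 1441289/214 ≈ 6735.0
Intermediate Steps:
o(T) = 1/(2*T)
p = 6735 (p = -27 + 6762 = 6735)
p + o(-80 - 1*27) = 6735 + 1/(2*(-80 - 1*27)) = 6735 + 1/(2*(-80 - 27)) = 6735 + (1/2)/(-107) = 6735 + (1/2)*(-1/107) = 6735 - 1/214 = 1441289/214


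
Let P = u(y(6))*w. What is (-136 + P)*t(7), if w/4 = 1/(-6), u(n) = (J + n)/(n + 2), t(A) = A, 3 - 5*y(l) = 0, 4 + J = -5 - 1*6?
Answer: -12040/13 ≈ -926.15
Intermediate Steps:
J = -15 (J = -4 + (-5 - 1*6) = -4 + (-5 - 6) = -4 - 11 = -15)
y(l) = ⅗ (y(l) = ⅗ - ⅕*0 = ⅗ + 0 = ⅗)
u(n) = (-15 + n)/(2 + n) (u(n) = (-15 + n)/(n + 2) = (-15 + n)/(2 + n))
w = -⅔ (w = 4/(-6) = 4*(-⅙) = -⅔ ≈ -0.66667)
P = 48/13 (P = ((-15 + ⅗)/(2 + ⅗))*(-⅔) = (-72/5/(13/5))*(-⅔) = ((5/13)*(-72/5))*(-⅔) = -72/13*(-⅔) = 48/13 ≈ 3.6923)
(-136 + P)*t(7) = (-136 + 48/13)*7 = -1720/13*7 = -12040/13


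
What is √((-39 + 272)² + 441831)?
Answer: 2*√124030 ≈ 704.36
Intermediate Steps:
√((-39 + 272)² + 441831) = √(233² + 441831) = √(54289 + 441831) = √496120 = 2*√124030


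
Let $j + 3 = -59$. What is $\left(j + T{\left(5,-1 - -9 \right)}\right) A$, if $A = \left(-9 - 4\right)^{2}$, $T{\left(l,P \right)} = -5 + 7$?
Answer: $-10140$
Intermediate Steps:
$T{\left(l,P \right)} = 2$
$j = -62$ ($j = -3 - 59 = -62$)
$A = 169$ ($A = \left(-13\right)^{2} = 169$)
$\left(j + T{\left(5,-1 - -9 \right)}\right) A = \left(-62 + 2\right) 169 = \left(-60\right) 169 = -10140$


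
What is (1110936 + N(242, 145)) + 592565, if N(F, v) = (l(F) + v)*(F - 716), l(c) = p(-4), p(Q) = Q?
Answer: 1636667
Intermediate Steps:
l(c) = -4
N(F, v) = (-716 + F)*(-4 + v) (N(F, v) = (-4 + v)*(F - 716) = (-4 + v)*(-716 + F) = (-716 + F)*(-4 + v))
(1110936 + N(242, 145)) + 592565 = (1110936 + (2864 - 716*145 - 4*242 + 242*145)) + 592565 = (1110936 + (2864 - 103820 - 968 + 35090)) + 592565 = (1110936 - 66834) + 592565 = 1044102 + 592565 = 1636667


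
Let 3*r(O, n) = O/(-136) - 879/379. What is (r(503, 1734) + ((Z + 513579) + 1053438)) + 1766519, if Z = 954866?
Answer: 663123867883/154632 ≈ 4.2884e+6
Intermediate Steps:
r(O, n) = -293/379 - O/408 (r(O, n) = (O/(-136) - 879/379)/3 = (O*(-1/136) - 879*1/379)/3 = (-O/136 - 879/379)/3 = (-879/379 - O/136)/3 = -293/379 - O/408)
(r(503, 1734) + ((Z + 513579) + 1053438)) + 1766519 = ((-293/379 - 1/408*503) + ((954866 + 513579) + 1053438)) + 1766519 = ((-293/379 - 503/408) + (1468445 + 1053438)) + 1766519 = (-310181/154632 + 2521883) + 1766519 = 389963501875/154632 + 1766519 = 663123867883/154632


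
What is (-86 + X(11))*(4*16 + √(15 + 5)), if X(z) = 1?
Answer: -5440 - 170*√5 ≈ -5820.1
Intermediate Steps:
(-86 + X(11))*(4*16 + √(15 + 5)) = (-86 + 1)*(4*16 + √(15 + 5)) = -85*(64 + √20) = -85*(64 + 2*√5) = -5440 - 170*√5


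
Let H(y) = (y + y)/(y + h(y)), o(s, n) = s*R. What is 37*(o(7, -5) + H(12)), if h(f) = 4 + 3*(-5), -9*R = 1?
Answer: 7733/9 ≈ 859.22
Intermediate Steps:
R = -⅑ (R = -⅑*1 = -⅑ ≈ -0.11111)
h(f) = -11 (h(f) = 4 - 15 = -11)
o(s, n) = -s/9 (o(s, n) = s*(-⅑) = -s/9)
H(y) = 2*y/(-11 + y) (H(y) = (y + y)/(y - 11) = (2*y)/(-11 + y) = 2*y/(-11 + y))
37*(o(7, -5) + H(12)) = 37*(-⅑*7 + 2*12/(-11 + 12)) = 37*(-7/9 + 2*12/1) = 37*(-7/9 + 2*12*1) = 37*(-7/9 + 24) = 37*(209/9) = 7733/9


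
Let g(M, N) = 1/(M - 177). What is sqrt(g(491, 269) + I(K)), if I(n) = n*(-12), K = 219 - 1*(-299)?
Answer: I*sqrt(612872422)/314 ≈ 78.842*I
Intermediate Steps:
K = 518 (K = 219 + 299 = 518)
I(n) = -12*n
g(M, N) = 1/(-177 + M)
sqrt(g(491, 269) + I(K)) = sqrt(1/(-177 + 491) - 12*518) = sqrt(1/314 - 6216) = sqrt(-1951823/314) = I*sqrt(612872422)/314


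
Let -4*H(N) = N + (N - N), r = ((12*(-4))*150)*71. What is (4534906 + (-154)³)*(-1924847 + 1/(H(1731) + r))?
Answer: -1158985163831666854/682177 ≈ -1.6990e+12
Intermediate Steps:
r = -511200 (r = -48*150*71 = -7200*71 = -511200)
H(N) = -N/4 (H(N) = -(N + (N - N))/4 = -(N + 0)/4 = -N/4)
(4534906 + (-154)³)*(-1924847 + 1/(H(1731) + r)) = (4534906 + (-154)³)*(-1924847 + 1/(-¼*1731 - 511200)) = (4534906 - 3652264)*(-1924847 + 1/(-1731/4 - 511200)) = 882642*(-1924847 + 1/(-2046531/4)) = 882642*(-1924847 - 4/2046531) = 882642*(-3939259055761/2046531) = -1158985163831666854/682177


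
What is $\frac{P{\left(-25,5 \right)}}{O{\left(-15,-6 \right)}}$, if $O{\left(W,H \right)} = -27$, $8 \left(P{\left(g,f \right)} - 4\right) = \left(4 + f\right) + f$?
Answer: $- \frac{23}{108} \approx -0.21296$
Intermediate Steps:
$P{\left(g,f \right)} = \frac{9}{2} + \frac{f}{4}$ ($P{\left(g,f \right)} = 4 + \frac{\left(4 + f\right) + f}{8} = 4 + \frac{4 + 2 f}{8} = 4 + \left(\frac{1}{2} + \frac{f}{4}\right) = \frac{9}{2} + \frac{f}{4}$)
$\frac{P{\left(-25,5 \right)}}{O{\left(-15,-6 \right)}} = \frac{\frac{9}{2} + \frac{1}{4} \cdot 5}{-27} = \left(\frac{9}{2} + \frac{5}{4}\right) \left(- \frac{1}{27}\right) = \frac{23}{4} \left(- \frac{1}{27}\right) = - \frac{23}{108}$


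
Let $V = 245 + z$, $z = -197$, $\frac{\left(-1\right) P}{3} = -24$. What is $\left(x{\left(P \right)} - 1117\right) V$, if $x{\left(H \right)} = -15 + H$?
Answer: $-50880$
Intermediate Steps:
$P = 72$ ($P = \left(-3\right) \left(-24\right) = 72$)
$V = 48$ ($V = 245 - 197 = 48$)
$\left(x{\left(P \right)} - 1117\right) V = \left(\left(-15 + 72\right) - 1117\right) 48 = \left(57 - 1117\right) 48 = \left(-1060\right) 48 = -50880$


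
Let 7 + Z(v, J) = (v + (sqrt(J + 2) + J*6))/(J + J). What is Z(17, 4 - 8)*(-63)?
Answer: 3087/8 + 63*I*sqrt(2)/8 ≈ 385.88 + 11.137*I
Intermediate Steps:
Z(v, J) = -7 + (v + sqrt(2 + J) + 6*J)/(2*J) (Z(v, J) = -7 + (v + (sqrt(J + 2) + J*6))/(J + J) = -7 + (v + (sqrt(2 + J) + 6*J))/((2*J)) = -7 + (v + sqrt(2 + J) + 6*J)*(1/(2*J)) = -7 + (v + sqrt(2 + J) + 6*J)/(2*J))
Z(17, 4 - 8)*(-63) = ((17 + sqrt(2 + (4 - 8)) - 8*(4 - 8))/(2*(4 - 8)))*(-63) = ((1/2)*(17 + sqrt(2 - 4) - 8*(-4))/(-4))*(-63) = ((1/2)*(-1/4)*(17 + sqrt(-2) + 32))*(-63) = ((1/2)*(-1/4)*(17 + I*sqrt(2) + 32))*(-63) = ((1/2)*(-1/4)*(49 + I*sqrt(2)))*(-63) = (-49/8 - I*sqrt(2)/8)*(-63) = 3087/8 + 63*I*sqrt(2)/8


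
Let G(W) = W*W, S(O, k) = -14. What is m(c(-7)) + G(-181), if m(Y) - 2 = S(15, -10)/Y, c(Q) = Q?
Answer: 32765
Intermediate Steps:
G(W) = W²
m(Y) = 2 - 14/Y
m(c(-7)) + G(-181) = (2 - 14/(-7)) + (-181)² = (2 - 14*(-⅐)) + 32761 = (2 + 2) + 32761 = 4 + 32761 = 32765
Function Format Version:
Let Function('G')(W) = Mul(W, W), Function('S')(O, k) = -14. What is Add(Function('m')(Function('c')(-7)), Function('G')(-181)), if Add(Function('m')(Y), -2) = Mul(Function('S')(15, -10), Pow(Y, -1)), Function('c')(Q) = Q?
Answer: 32765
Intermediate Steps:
Function('G')(W) = Pow(W, 2)
Function('m')(Y) = Add(2, Mul(-14, Pow(Y, -1)))
Add(Function('m')(Function('c')(-7)), Function('G')(-181)) = Add(Add(2, Mul(-14, Pow(-7, -1))), Pow(-181, 2)) = Add(Add(2, Mul(-14, Rational(-1, 7))), 32761) = Add(Add(2, 2), 32761) = Add(4, 32761) = 32765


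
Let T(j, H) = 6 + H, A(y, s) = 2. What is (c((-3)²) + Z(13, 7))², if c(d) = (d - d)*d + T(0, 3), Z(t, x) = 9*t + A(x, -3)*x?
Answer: 19600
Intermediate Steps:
Z(t, x) = 2*x + 9*t (Z(t, x) = 9*t + 2*x = 2*x + 9*t)
c(d) = 9 (c(d) = (d - d)*d + (6 + 3) = 0*d + 9 = 0 + 9 = 9)
(c((-3)²) + Z(13, 7))² = (9 + (2*7 + 9*13))² = (9 + (14 + 117))² = (9 + 131)² = 140² = 19600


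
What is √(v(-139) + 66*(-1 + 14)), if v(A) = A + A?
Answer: 2*√145 ≈ 24.083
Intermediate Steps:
v(A) = 2*A
√(v(-139) + 66*(-1 + 14)) = √(2*(-139) + 66*(-1 + 14)) = √(-278 + 66*13) = √(-278 + 858) = √580 = 2*√145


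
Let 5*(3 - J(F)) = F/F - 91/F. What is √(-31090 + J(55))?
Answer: I*√94037779/55 ≈ 176.31*I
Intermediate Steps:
J(F) = 14/5 + 91/(5*F) (J(F) = 3 - (F/F - 91/F)/5 = 3 - (1 - 91/F)/5 = 3 + (-⅕ + 91/(5*F)) = 14/5 + 91/(5*F))
√(-31090 + J(55)) = √(-31090 + (7/5)*(13 + 2*55)/55) = √(-31090 + (7/5)*(1/55)*(13 + 110)) = √(-31090 + (7/5)*(1/55)*123) = √(-31090 + 861/275) = √(-8548889/275) = I*√94037779/55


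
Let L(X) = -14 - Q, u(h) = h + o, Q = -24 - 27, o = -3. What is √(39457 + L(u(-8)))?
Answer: 7*√806 ≈ 198.73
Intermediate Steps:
Q = -51
u(h) = -3 + h (u(h) = h - 3 = -3 + h)
L(X) = 37 (L(X) = -14 - 1*(-51) = -14 + 51 = 37)
√(39457 + L(u(-8))) = √(39457 + 37) = √39494 = 7*√806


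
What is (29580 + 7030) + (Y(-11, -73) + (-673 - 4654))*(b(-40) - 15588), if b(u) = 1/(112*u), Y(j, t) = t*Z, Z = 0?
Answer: 53167287801/640 ≈ 8.3074e+7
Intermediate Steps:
Y(j, t) = 0 (Y(j, t) = t*0 = 0)
b(u) = 1/(112*u)
(29580 + 7030) + (Y(-11, -73) + (-673 - 4654))*(b(-40) - 15588) = (29580 + 7030) + (0 + (-673 - 4654))*((1/112)/(-40) - 15588) = 36610 + (0 - 5327)*((1/112)*(-1/40) - 15588) = 36610 - 5327*(-1/4480 - 15588) = 36610 - 5327*(-69834241/4480) = 36610 + 53143857401/640 = 53167287801/640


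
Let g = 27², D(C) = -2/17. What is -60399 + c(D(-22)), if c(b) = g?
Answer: -59670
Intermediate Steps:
D(C) = -2/17 (D(C) = -2*1/17 = -2/17)
g = 729
c(b) = 729
-60399 + c(D(-22)) = -60399 + 729 = -59670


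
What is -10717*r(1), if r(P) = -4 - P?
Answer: 53585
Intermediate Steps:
-10717*r(1) = -10717*(-4 - 1*1) = -10717*(-4 - 1) = -10717*(-5) = 53585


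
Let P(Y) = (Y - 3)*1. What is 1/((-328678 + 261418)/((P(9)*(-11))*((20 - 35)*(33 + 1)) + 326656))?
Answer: -4741/885 ≈ -5.3571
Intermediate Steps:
P(Y) = -3 + Y (P(Y) = (-3 + Y)*1 = -3 + Y)
1/((-328678 + 261418)/((P(9)*(-11))*((20 - 35)*(33 + 1)) + 326656)) = 1/((-328678 + 261418)/(((-3 + 9)*(-11))*((20 - 35)*(33 + 1)) + 326656)) = 1/(-67260/((6*(-11))*(-15*34) + 326656)) = 1/(-67260/(-66*(-510) + 326656)) = 1/(-67260/(33660 + 326656)) = 1/(-67260/360316) = 1/(-67260*1/360316) = 1/(-885/4741) = -4741/885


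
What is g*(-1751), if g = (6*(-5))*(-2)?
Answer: -105060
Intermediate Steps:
g = 60 (g = -30*(-2) = 60)
g*(-1751) = 60*(-1751) = -105060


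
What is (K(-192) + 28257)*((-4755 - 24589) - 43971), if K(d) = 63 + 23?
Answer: -2077967045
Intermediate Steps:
K(d) = 86
(K(-192) + 28257)*((-4755 - 24589) - 43971) = (86 + 28257)*((-4755 - 24589) - 43971) = 28343*(-29344 - 43971) = 28343*(-73315) = -2077967045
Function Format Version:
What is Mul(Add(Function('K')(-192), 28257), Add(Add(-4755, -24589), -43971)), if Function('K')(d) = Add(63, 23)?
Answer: -2077967045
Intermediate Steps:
Function('K')(d) = 86
Mul(Add(Function('K')(-192), 28257), Add(Add(-4755, -24589), -43971)) = Mul(Add(86, 28257), Add(Add(-4755, -24589), -43971)) = Mul(28343, Add(-29344, -43971)) = Mul(28343, -73315) = -2077967045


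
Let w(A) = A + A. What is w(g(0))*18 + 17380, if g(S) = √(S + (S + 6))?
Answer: 17380 + 36*√6 ≈ 17468.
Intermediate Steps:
g(S) = √(6 + 2*S) (g(S) = √(S + (6 + S)) = √(6 + 2*S))
w(A) = 2*A
w(g(0))*18 + 17380 = (2*√(6 + 2*0))*18 + 17380 = (2*√(6 + 0))*18 + 17380 = (2*√6)*18 + 17380 = 36*√6 + 17380 = 17380 + 36*√6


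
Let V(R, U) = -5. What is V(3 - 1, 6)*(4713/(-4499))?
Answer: 23565/4499 ≈ 5.2378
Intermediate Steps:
V(3 - 1, 6)*(4713/(-4499)) = -23565/(-4499) = -23565*(-1)/4499 = -5*(-4713/4499) = 23565/4499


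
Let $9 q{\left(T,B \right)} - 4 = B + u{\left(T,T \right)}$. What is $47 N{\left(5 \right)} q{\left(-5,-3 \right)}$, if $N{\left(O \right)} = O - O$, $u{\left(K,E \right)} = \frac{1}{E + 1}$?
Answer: $0$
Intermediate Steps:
$u{\left(K,E \right)} = \frac{1}{1 + E}$
$q{\left(T,B \right)} = \frac{4}{9} + \frac{B}{9} + \frac{1}{9 \left(1 + T\right)}$ ($q{\left(T,B \right)} = \frac{4}{9} + \frac{B + \frac{1}{1 + T}}{9} = \frac{4}{9} + \left(\frac{B}{9} + \frac{1}{9 \left(1 + T\right)}\right) = \frac{4}{9} + \frac{B}{9} + \frac{1}{9 \left(1 + T\right)}$)
$N{\left(O \right)} = 0$
$47 N{\left(5 \right)} q{\left(-5,-3 \right)} = 47 \cdot 0 \frac{1 + \left(1 - 5\right) \left(4 - 3\right)}{9 \left(1 - 5\right)} = 0 \frac{1 - 4}{9 \left(-4\right)} = 0 \cdot \frac{1}{9} \left(- \frac{1}{4}\right) \left(1 - 4\right) = 0 \cdot \frac{1}{9} \left(- \frac{1}{4}\right) \left(-3\right) = 0 \cdot \frac{1}{12} = 0$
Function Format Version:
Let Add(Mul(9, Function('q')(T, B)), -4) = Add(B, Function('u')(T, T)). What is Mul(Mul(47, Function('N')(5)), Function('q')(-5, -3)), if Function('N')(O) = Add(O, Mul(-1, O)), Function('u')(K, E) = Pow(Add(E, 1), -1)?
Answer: 0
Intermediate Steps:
Function('u')(K, E) = Pow(Add(1, E), -1)
Function('q')(T, B) = Add(Rational(4, 9), Mul(Rational(1, 9), B), Mul(Rational(1, 9), Pow(Add(1, T), -1))) (Function('q')(T, B) = Add(Rational(4, 9), Mul(Rational(1, 9), Add(B, Pow(Add(1, T), -1)))) = Add(Rational(4, 9), Add(Mul(Rational(1, 9), B), Mul(Rational(1, 9), Pow(Add(1, T), -1)))) = Add(Rational(4, 9), Mul(Rational(1, 9), B), Mul(Rational(1, 9), Pow(Add(1, T), -1))))
Function('N')(O) = 0
Mul(Mul(47, Function('N')(5)), Function('q')(-5, -3)) = Mul(Mul(47, 0), Mul(Rational(1, 9), Pow(Add(1, -5), -1), Add(1, Mul(Add(1, -5), Add(4, -3))))) = Mul(0, Mul(Rational(1, 9), Pow(-4, -1), Add(1, Mul(-4, 1)))) = Mul(0, Mul(Rational(1, 9), Rational(-1, 4), Add(1, -4))) = Mul(0, Mul(Rational(1, 9), Rational(-1, 4), -3)) = Mul(0, Rational(1, 12)) = 0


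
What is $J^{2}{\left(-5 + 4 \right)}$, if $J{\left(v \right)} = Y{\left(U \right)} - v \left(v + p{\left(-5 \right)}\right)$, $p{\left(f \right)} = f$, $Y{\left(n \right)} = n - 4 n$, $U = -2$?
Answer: $0$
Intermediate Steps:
$Y{\left(n \right)} = - 3 n$
$J{\left(v \right)} = 6 - v \left(-5 + v\right)$ ($J{\left(v \right)} = \left(-3\right) \left(-2\right) - v \left(v - 5\right) = 6 - v \left(-5 + v\right)$)
$J^{2}{\left(-5 + 4 \right)} = \left(6 - \left(-5 + 4\right)^{2} + 5 \left(-5 + 4\right)\right)^{2} = \left(6 - \left(-1\right)^{2} + 5 \left(-1\right)\right)^{2} = \left(6 - 1 - 5\right)^{2} = 0^{2} = 0$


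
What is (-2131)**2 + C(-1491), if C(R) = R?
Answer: 4539670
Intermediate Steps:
(-2131)**2 + C(-1491) = (-2131)**2 - 1491 = 4541161 - 1491 = 4539670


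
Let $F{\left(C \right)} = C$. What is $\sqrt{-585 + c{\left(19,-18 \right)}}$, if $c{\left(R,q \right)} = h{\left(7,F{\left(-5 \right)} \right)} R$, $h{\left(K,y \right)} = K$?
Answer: $2 i \sqrt{113} \approx 21.26 i$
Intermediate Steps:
$c{\left(R,q \right)} = 7 R$
$\sqrt{-585 + c{\left(19,-18 \right)}} = \sqrt{-585 + 7 \cdot 19} = \sqrt{-585 + 133} = \sqrt{-452} = 2 i \sqrt{113}$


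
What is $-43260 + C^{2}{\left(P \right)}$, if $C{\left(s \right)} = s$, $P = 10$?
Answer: $-43160$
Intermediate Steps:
$-43260 + C^{2}{\left(P \right)} = -43260 + 10^{2} = -43260 + 100 = -43160$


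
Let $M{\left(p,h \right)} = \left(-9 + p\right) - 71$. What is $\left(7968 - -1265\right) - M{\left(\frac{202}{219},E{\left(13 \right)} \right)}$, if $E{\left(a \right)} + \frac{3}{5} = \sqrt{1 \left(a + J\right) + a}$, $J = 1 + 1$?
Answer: $\frac{2039345}{219} \approx 9312.1$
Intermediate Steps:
$J = 2$
$E{\left(a \right)} = - \frac{3}{5} + \sqrt{2 + 2 a}$ ($E{\left(a \right)} = - \frac{3}{5} + \sqrt{1 \left(a + 2\right) + a} = - \frac{3}{5} + \sqrt{1 \left(2 + a\right) + a} = - \frac{3}{5} + \sqrt{\left(2 + a\right) + a} = - \frac{3}{5} + \sqrt{2 + 2 a}$)
$M{\left(p,h \right)} = -80 + p$
$\left(7968 - -1265\right) - M{\left(\frac{202}{219},E{\left(13 \right)} \right)} = \left(7968 - -1265\right) - \left(-80 + \frac{202}{219}\right) = \left(7968 + 1265\right) - \left(-80 + 202 \cdot \frac{1}{219}\right) = 9233 - \left(-80 + \frac{202}{219}\right) = 9233 - - \frac{17318}{219} = 9233 + \frac{17318}{219} = \frac{2039345}{219}$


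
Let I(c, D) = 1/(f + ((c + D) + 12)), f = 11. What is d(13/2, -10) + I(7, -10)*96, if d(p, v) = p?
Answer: 113/10 ≈ 11.300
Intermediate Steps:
I(c, D) = 1/(23 + D + c) (I(c, D) = 1/(11 + ((c + D) + 12)) = 1/(11 + ((D + c) + 12)) = 1/(11 + (12 + D + c)) = 1/(23 + D + c))
d(13/2, -10) + I(7, -10)*96 = 13/2 + 96/(23 - 10 + 7) = 13*(1/2) + 96/20 = 13/2 + (1/20)*96 = 13/2 + 24/5 = 113/10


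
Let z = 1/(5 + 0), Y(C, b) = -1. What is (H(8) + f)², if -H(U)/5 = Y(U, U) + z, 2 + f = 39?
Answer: 1681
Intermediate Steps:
f = 37 (f = -2 + 39 = 37)
z = ⅕ (z = 1/5 = ⅕ ≈ 0.20000)
H(U) = 4 (H(U) = -5*(-1 + ⅕) = -5*(-⅘) = 4)
(H(8) + f)² = (4 + 37)² = 41² = 1681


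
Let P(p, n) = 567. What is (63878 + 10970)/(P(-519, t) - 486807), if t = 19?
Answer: -2339/15195 ≈ -0.15393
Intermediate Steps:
(63878 + 10970)/(P(-519, t) - 486807) = (63878 + 10970)/(567 - 486807) = 74848/(-486240) = 74848*(-1/486240) = -2339/15195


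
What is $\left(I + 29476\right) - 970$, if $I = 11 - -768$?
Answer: $29285$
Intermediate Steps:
$I = 779$ ($I = 11 + 768 = 779$)
$\left(I + 29476\right) - 970 = \left(779 + 29476\right) - 970 = 30255 - 970 = 29285$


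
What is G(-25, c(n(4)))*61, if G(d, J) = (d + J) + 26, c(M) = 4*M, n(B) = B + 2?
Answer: 1525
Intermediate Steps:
n(B) = 2 + B
G(d, J) = 26 + J + d (G(d, J) = (J + d) + 26 = 26 + J + d)
G(-25, c(n(4)))*61 = (26 + 4*(2 + 4) - 25)*61 = (26 + 4*6 - 25)*61 = (26 + 24 - 25)*61 = 25*61 = 1525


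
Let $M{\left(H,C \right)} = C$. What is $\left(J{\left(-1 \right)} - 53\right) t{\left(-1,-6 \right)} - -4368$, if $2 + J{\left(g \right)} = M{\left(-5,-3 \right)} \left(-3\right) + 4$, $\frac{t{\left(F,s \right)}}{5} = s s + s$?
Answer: $-1932$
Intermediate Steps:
$t{\left(F,s \right)} = 5 s + 5 s^{2}$ ($t{\left(F,s \right)} = 5 \left(s s + s\right) = 5 \left(s^{2} + s\right) = 5 \left(s + s^{2}\right) = 5 s + 5 s^{2}$)
$J{\left(g \right)} = 11$ ($J{\left(g \right)} = -2 + \left(\left(-3\right) \left(-3\right) + 4\right) = -2 + \left(9 + 4\right) = -2 + 13 = 11$)
$\left(J{\left(-1 \right)} - 53\right) t{\left(-1,-6 \right)} - -4368 = \left(11 - 53\right) 5 \left(-6\right) \left(1 - 6\right) - -4368 = - 42 \cdot 5 \left(-6\right) \left(-5\right) + 4368 = \left(-42\right) 150 + 4368 = -6300 + 4368 = -1932$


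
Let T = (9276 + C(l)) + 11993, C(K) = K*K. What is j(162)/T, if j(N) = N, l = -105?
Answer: 81/16147 ≈ 0.0050164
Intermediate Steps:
C(K) = K²
T = 32294 (T = (9276 + (-105)²) + 11993 = (9276 + 11025) + 11993 = 20301 + 11993 = 32294)
j(162)/T = 162/32294 = 162*(1/32294) = 81/16147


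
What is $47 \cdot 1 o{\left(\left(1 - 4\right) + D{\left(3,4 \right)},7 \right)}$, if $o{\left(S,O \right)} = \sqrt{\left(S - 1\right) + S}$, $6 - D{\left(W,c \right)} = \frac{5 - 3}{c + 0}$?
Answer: $94$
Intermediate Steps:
$D{\left(W,c \right)} = 6 - \frac{2}{c}$ ($D{\left(W,c \right)} = 6 - \frac{5 - 3}{c + 0} = 6 - \frac{2}{c}$)
$o{\left(S,O \right)} = \sqrt{-1 + 2 S}$ ($o{\left(S,O \right)} = \sqrt{\left(-1 + S\right) + S} = \sqrt{-1 + 2 S}$)
$47 \cdot 1 o{\left(\left(1 - 4\right) + D{\left(3,4 \right)},7 \right)} = 47 \cdot 1 \sqrt{-1 + 2 \left(\left(1 - 4\right) + \left(6 - \frac{2}{4}\right)\right)} = 47 \sqrt{-1 + 2 \left(-3 + \left(6 - \frac{1}{2}\right)\right)} = 47 \sqrt{-1 + 2 \left(-3 + \frac{11}{2}\right)} = 47 \sqrt{-1 + 2 \cdot \frac{5}{2}} = 47 \sqrt{-1 + 5} = 47 \sqrt{4} = 47 \cdot 2 = 94$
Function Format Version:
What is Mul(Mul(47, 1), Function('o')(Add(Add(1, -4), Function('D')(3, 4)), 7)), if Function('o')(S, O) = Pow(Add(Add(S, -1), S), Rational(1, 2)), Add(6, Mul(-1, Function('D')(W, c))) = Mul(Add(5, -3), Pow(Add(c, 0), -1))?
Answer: 94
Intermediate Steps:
Function('D')(W, c) = Add(6, Mul(-2, Pow(c, -1))) (Function('D')(W, c) = Add(6, Mul(-1, Mul(Add(5, -3), Pow(Add(c, 0), -1)))) = Add(6, Mul(-1, Mul(2, Pow(c, -1)))) = Add(6, Mul(-2, Pow(c, -1))))
Function('o')(S, O) = Pow(Add(-1, Mul(2, S)), Rational(1, 2)) (Function('o')(S, O) = Pow(Add(Add(-1, S), S), Rational(1, 2)) = Pow(Add(-1, Mul(2, S)), Rational(1, 2)))
Mul(Mul(47, 1), Function('o')(Add(Add(1, -4), Function('D')(3, 4)), 7)) = Mul(Mul(47, 1), Pow(Add(-1, Mul(2, Add(Add(1, -4), Add(6, Mul(-2, Pow(4, -1)))))), Rational(1, 2))) = Mul(47, Pow(Add(-1, Mul(2, Add(-3, Add(6, Mul(-2, Rational(1, 4)))))), Rational(1, 2))) = Mul(47, Pow(Add(-1, Mul(2, Add(-3, Add(6, Rational(-1, 2))))), Rational(1, 2))) = Mul(47, Pow(Add(-1, Mul(2, Add(-3, Rational(11, 2)))), Rational(1, 2))) = Mul(47, Pow(Add(-1, Mul(2, Rational(5, 2))), Rational(1, 2))) = Mul(47, Pow(Add(-1, 5), Rational(1, 2))) = Mul(47, Pow(4, Rational(1, 2))) = Mul(47, 2) = 94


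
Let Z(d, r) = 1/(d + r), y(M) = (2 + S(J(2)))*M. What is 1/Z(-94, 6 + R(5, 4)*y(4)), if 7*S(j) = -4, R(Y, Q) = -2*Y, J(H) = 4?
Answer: -1016/7 ≈ -145.14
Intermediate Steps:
S(j) = -4/7 (S(j) = (⅐)*(-4) = -4/7)
y(M) = 10*M/7 (y(M) = (2 - 4/7)*M = 10*M/7)
1/Z(-94, 6 + R(5, 4)*y(4)) = 1/(1/(-94 + (6 + (-2*5)*((10/7)*4)))) = 1/(1/(-94 + (6 - 10*40/7))) = 1/(1/(-94 + (6 - 400/7))) = 1/(1/(-94 - 358/7)) = 1/(1/(-1016/7)) = 1/(-7/1016) = -1016/7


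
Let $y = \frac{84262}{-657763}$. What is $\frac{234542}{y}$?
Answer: $- \frac{77136524773}{42131} \approx -1.8309 \cdot 10^{6}$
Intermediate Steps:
$y = - \frac{84262}{657763}$ ($y = 84262 \left(- \frac{1}{657763}\right) = - \frac{84262}{657763} \approx -0.1281$)
$\frac{234542}{y} = \frac{234542}{- \frac{84262}{657763}} = 234542 \left(- \frac{657763}{84262}\right) = - \frac{77136524773}{42131}$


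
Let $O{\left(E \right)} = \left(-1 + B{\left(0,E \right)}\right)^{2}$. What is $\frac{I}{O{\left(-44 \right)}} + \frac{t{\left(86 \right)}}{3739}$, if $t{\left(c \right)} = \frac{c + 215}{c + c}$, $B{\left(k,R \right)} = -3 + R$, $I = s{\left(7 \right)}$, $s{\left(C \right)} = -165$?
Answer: $- \frac{204301}{2871552} \approx -0.071146$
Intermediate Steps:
$I = -165$
$O{\left(E \right)} = \left(-4 + E\right)^{2}$ ($O{\left(E \right)} = \left(-1 + \left(-3 + E\right)\right)^{2} = \left(-4 + E\right)^{2}$)
$t{\left(c \right)} = \frac{215 + c}{2 c}$
$\frac{I}{O{\left(-44 \right)}} + \frac{t{\left(86 \right)}}{3739} = - \frac{165}{\left(-4 - 44\right)^{2}} + \frac{\frac{1}{2} \cdot \frac{1}{86} \left(215 + 86\right)}{3739} = - \frac{165}{\left(-48\right)^{2}} + \frac{1}{2} \cdot \frac{1}{86} \cdot 301 \cdot \frac{1}{3739} = - \frac{165}{2304} + \frac{7}{4} \cdot \frac{1}{3739} = \left(-165\right) \frac{1}{2304} + \frac{7}{14956} = - \frac{55}{768} + \frac{7}{14956} = - \frac{204301}{2871552}$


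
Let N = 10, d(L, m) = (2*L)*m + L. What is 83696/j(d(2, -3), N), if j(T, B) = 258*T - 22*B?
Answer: -5231/175 ≈ -29.891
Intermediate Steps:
d(L, m) = L + 2*L*m (d(L, m) = 2*L*m + L = L + 2*L*m)
j(T, B) = -22*B + 258*T
83696/j(d(2, -3), N) = 83696/(-22*10 + 258*(2*(1 + 2*(-3)))) = 83696/(-220 + 258*(2*(1 - 6))) = 83696/(-220 + 258*(2*(-5))) = 83696/(-220 + 258*(-10)) = 83696/(-220 - 2580) = 83696/(-2800) = 83696*(-1/2800) = -5231/175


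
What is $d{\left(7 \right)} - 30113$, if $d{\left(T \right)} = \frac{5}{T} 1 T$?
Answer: $-30108$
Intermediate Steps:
$d{\left(T \right)} = 5$ ($d{\left(T \right)} = \frac{5}{T} T = 5$)
$d{\left(7 \right)} - 30113 = 5 - 30113 = -30108$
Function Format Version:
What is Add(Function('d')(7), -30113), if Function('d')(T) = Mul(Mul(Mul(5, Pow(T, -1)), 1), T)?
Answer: -30108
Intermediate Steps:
Function('d')(T) = 5 (Function('d')(T) = Mul(Mul(5, Pow(T, -1)), T) = 5)
Add(Function('d')(7), -30113) = Add(5, -30113) = -30108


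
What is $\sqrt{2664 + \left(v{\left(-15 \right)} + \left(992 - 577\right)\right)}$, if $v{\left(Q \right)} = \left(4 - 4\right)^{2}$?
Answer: $\sqrt{3079} \approx 55.489$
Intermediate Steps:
$v{\left(Q \right)} = 0$ ($v{\left(Q \right)} = 0^{2} = 0$)
$\sqrt{2664 + \left(v{\left(-15 \right)} + \left(992 - 577\right)\right)} = \sqrt{2664 + \left(0 + \left(992 - 577\right)\right)} = \sqrt{2664 + \left(0 + 415\right)} = \sqrt{2664 + 415} = \sqrt{3079}$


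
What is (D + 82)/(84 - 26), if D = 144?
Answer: 113/29 ≈ 3.8966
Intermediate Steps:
(D + 82)/(84 - 26) = (144 + 82)/(84 - 26) = 226/58 = (1/58)*226 = 113/29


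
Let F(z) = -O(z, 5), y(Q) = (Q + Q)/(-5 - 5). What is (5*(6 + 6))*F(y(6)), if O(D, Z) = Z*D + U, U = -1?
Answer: 420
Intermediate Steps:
O(D, Z) = -1 + D*Z (O(D, Z) = Z*D - 1 = D*Z - 1 = -1 + D*Z)
y(Q) = -Q/5 (y(Q) = (2*Q)/(-10) = (2*Q)*(-⅒) = -Q/5)
F(z) = 1 - 5*z (F(z) = -(-1 + z*5) = -(-1 + 5*z) = 1 - 5*z)
(5*(6 + 6))*F(y(6)) = (5*(6 + 6))*(1 - (-1)*6) = (5*12)*(1 - 5*(-6/5)) = 60*(1 + 6) = 60*7 = 420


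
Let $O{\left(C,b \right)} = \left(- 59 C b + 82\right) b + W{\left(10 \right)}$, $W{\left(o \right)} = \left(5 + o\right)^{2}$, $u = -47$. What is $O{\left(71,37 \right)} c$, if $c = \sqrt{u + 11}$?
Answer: $- 34388892 i \approx - 3.4389 \cdot 10^{7} i$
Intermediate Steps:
$O{\left(C,b \right)} = 225 + b \left(82 - 59 C b\right)$ ($O{\left(C,b \right)} = \left(- 59 C b + 82\right) b + \left(5 + 10\right)^{2} = \left(- 59 C b + 82\right) b + 15^{2} = \left(82 - 59 C b\right) b + 225 = b \left(82 - 59 C b\right) + 225 = 225 + b \left(82 - 59 C b\right)$)
$c = 6 i$ ($c = \sqrt{-47 + 11} = \sqrt{-36} = 6 i \approx 6.0 i$)
$O{\left(71,37 \right)} c = \left(225 + 82 \cdot 37 - 4189 \cdot 37^{2}\right) 6 i = \left(225 + 3034 - 4189 \cdot 1369\right) 6 i = \left(225 + 3034 - 5734741\right) 6 i = - 5731482 \cdot 6 i = - 34388892 i$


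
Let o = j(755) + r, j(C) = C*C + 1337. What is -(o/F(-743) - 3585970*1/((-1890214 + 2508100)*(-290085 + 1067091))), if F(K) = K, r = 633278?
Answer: 289174513541800975/178357569540894 ≈ 1621.3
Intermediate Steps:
j(C) = 1337 + C² (j(C) = C² + 1337 = 1337 + C²)
o = 1204640 (o = (1337 + 755²) + 633278 = (1337 + 570025) + 633278 = 571362 + 633278 = 1204640)
-(o/F(-743) - 3585970*1/((-1890214 + 2508100)*(-290085 + 1067091))) = -(1204640/(-743) - 3585970*1/((-1890214 + 2508100)*(-290085 + 1067091))) = -(1204640*(-1/743) - 3585970/(777006*617886)) = -(-1204640/743 - 3585970/480101129316) = -(-1204640/743 - 3585970*1/480101129316) = -(-1204640/743 - 1792985/240050564658) = -1*(-289174513541800975/178357569540894) = 289174513541800975/178357569540894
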